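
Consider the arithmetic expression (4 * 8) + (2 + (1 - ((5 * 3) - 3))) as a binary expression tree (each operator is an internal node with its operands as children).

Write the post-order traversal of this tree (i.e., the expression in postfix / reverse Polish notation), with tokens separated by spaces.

4 8 * 2 1 5 3 * 3 - - + +

Post-order on an expression tree gives postfix notation: for each operator, emit left operand, right operand, then the operator.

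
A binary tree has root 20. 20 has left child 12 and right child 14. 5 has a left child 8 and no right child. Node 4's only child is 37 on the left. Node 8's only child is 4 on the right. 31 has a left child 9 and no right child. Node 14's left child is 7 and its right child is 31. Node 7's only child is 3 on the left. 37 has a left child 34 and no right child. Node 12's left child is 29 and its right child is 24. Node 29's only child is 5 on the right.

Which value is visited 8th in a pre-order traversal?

Pre-order visits the node, then its left subtree, then its right subtree.
Visit 20.
At 20: go left to 12.
  Visit 12.
  At 12: go left to 29.
    Visit 29.
    At 29: no left child.
    At 29: go right to 5.
      Visit 5.
      At 5: go left to 8.
        Visit 8.
        At 8: no left child.
        At 8: go right to 4.
          Visit 4.
          At 4: go left to 37.
            Visit 37.
            At 37: go left to 34.
              34 is a leaf — visit 34.
            At 37: no right child.
          At 4: no right child.
      At 5: no right child.
  At 12: go right to 24.
    24 is a leaf — visit 24.
At 20: go right to 14.
  Visit 14.
  At 14: go left to 7.
    Visit 7.
    At 7: go left to 3.
      3 is a leaf — visit 3.
    At 7: no right child.
  At 14: go right to 31.
    Visit 31.
    At 31: go left to 9.
      9 is a leaf — visit 9.
    At 31: no right child.
Full pre-order sequence: 20, 12, 29, 5, 8, 4, 37, 34, 24, 14, 7, 3, 31, 9.

34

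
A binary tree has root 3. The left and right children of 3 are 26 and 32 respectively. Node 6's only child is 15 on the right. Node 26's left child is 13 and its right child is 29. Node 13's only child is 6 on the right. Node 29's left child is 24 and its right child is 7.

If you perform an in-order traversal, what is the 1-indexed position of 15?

3

In-order visits the left subtree, then the node, then the right subtree.
At 3: go left to 26.
  At 26: go left to 13.
    At 13: no left child.
    Visit 13.
    At 13: go right to 6.
      At 6: no left child.
      Visit 6.
      At 6: go right to 15.
        15 is a leaf — visit 15.
  Visit 26.
  At 26: go right to 29.
    At 29: go left to 24.
      24 is a leaf — visit 24.
    Visit 29.
    At 29: go right to 7.
      7 is a leaf — visit 7.
Visit 3.
At 3: go right to 32.
  32 is a leaf — visit 32.
Full in-order sequence: 13, 6, 15, 26, 24, 29, 7, 3, 32.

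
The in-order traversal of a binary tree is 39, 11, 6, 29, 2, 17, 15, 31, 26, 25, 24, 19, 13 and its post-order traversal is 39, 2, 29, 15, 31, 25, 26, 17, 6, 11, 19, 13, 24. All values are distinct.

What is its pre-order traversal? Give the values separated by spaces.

24 11 39 6 17 29 2 26 31 15 25 13 19

The last element of post-order is the root; it splits in-order into left and right subtrees.
Root 24: left subtree has 10 nodes {39, 11, 6, 29, 2, 17, 15, 31, 26, 25}, right has 2 {19, 13}.
  Root 11: left subtree has 1 node {39}, right has 8 {6, 29, 2, 17, 15, 31, 26, 25}.
    Root 6: left subtree has 0 nodes { }, right has 7 {29, 2, 17, 15, 31, 26, 25}.
      Root 17: left subtree has 2 nodes {29, 2}, right has 4 {15, 31, 26, 25}.
        Root 29: left subtree has 0 nodes { }, right has 1 {2}.
        Root 26: left subtree has 2 nodes {15, 31}, right has 1 {25}.
          Root 31: left subtree has 1 node {15}, right has 0 { }.
  Root 13: left subtree has 1 node {19}, right has 0 { }.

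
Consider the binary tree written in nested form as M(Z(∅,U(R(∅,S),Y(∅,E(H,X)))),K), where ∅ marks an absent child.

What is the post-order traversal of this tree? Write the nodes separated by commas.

Post-order visits the left subtree, then the right subtree, then the node.
At M: go left to Z.
  At Z: no left child.
  At Z: go right to U.
    At U: go left to R.
      At R: no left child.
      At R: go right to S.
        S is a leaf — visit S.
      Visit R.
    At U: go right to Y.
      At Y: no left child.
      At Y: go right to E.
        At E: go left to H.
          H is a leaf — visit H.
        At E: go right to X.
          X is a leaf — visit X.
        Visit E.
      Visit Y.
    Visit U.
  Visit Z.
At M: go right to K.
  K is a leaf — visit K.
Visit M.

S, R, H, X, E, Y, U, Z, K, M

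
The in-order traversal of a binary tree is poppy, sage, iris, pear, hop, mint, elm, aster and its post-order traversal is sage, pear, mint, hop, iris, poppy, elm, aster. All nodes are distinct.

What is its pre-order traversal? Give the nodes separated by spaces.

aster elm poppy iris sage hop pear mint

The last element of post-order is the root; it splits in-order into left and right subtrees.
Root aster: left subtree has 7 nodes {poppy, sage, iris, pear, hop, mint, elm}, right has 0 { }.
  Root elm: left subtree has 6 nodes {poppy, sage, iris, pear, hop, mint}, right has 0 { }.
    Root poppy: left subtree has 0 nodes { }, right has 5 {sage, iris, pear, hop, mint}.
      Root iris: left subtree has 1 node {sage}, right has 3 {pear, hop, mint}.
        Root hop: left subtree has 1 node {pear}, right has 1 {mint}.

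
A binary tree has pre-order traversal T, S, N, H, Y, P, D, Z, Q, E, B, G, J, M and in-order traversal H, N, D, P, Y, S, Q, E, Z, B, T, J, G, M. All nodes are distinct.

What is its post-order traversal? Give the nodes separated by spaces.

The first element of pre-order is the root; it splits in-order into left and right subtrees.
Root T: left subtree has 10 nodes {H, N, D, P, Y, S, Q, E, Z, B}, right has 3 {J, G, M}.
  Root S: left subtree has 5 nodes {H, N, D, P, Y}, right has 4 {Q, E, Z, B}.
    Root N: left subtree has 1 node {H}, right has 3 {D, P, Y}.
      Root Y: left subtree has 2 nodes {D, P}, right has 0 { }.
        Root P: left subtree has 1 node {D}, right has 0 { }.
    Root Z: left subtree has 2 nodes {Q, E}, right has 1 {B}.
      Root Q: left subtree has 0 nodes { }, right has 1 {E}.
  Root G: left subtree has 1 node {J}, right has 1 {M}.

H D P Y N E Q B Z S J M G T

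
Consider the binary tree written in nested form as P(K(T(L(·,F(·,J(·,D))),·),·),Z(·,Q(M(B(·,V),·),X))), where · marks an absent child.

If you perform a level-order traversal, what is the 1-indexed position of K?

2

Level-order visits nodes level by level from the root, left to right within each level.
Level 0: P
Level 1: K, Z
Level 2: T, Q
Level 3: L, M, X
Level 4: F, B
Level 5: J, V
Level 6: D
Full level-order sequence: P, K, Z, T, Q, L, M, X, F, B, J, V, D.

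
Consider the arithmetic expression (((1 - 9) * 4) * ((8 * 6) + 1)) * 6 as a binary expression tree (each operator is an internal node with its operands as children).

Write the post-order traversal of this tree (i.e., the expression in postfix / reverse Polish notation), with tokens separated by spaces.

Post-order on an expression tree gives postfix notation: for each operator, emit left operand, right operand, then the operator.

1 9 - 4 * 8 6 * 1 + * 6 *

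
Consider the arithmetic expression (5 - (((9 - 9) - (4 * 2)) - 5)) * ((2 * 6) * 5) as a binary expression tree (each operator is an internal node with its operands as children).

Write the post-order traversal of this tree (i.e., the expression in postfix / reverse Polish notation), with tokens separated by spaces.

Post-order on an expression tree gives postfix notation: for each operator, emit left operand, right operand, then the operator.

5 9 9 - 4 2 * - 5 - - 2 6 * 5 * *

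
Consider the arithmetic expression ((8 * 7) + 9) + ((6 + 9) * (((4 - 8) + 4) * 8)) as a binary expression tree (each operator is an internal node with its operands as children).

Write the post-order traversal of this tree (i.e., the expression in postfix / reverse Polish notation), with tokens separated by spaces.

8 7 * 9 + 6 9 + 4 8 - 4 + 8 * * +

Post-order on an expression tree gives postfix notation: for each operator, emit left operand, right operand, then the operator.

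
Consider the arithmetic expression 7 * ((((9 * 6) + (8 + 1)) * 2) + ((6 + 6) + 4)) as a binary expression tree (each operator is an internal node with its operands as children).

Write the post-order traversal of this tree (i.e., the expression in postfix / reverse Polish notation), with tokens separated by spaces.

Post-order on an expression tree gives postfix notation: for each operator, emit left operand, right operand, then the operator.

7 9 6 * 8 1 + + 2 * 6 6 + 4 + + *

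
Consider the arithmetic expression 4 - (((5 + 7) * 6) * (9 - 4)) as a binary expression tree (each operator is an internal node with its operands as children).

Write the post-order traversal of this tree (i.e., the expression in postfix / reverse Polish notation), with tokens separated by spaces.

4 5 7 + 6 * 9 4 - * -

Post-order on an expression tree gives postfix notation: for each operator, emit left operand, right operand, then the operator.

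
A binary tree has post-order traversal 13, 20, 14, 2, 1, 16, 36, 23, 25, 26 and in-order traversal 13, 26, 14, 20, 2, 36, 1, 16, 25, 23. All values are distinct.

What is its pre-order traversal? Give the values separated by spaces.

The last element of post-order is the root; it splits in-order into left and right subtrees.
Root 26: left subtree has 1 node {13}, right has 8 {14, 20, 2, 36, 1, 16, 25, 23}.
  Root 25: left subtree has 6 nodes {14, 20, 2, 36, 1, 16}, right has 1 {23}.
    Root 36: left subtree has 3 nodes {14, 20, 2}, right has 2 {1, 16}.
      Root 2: left subtree has 2 nodes {14, 20}, right has 0 { }.
        Root 14: left subtree has 0 nodes { }, right has 1 {20}.
      Root 16: left subtree has 1 node {1}, right has 0 { }.

26 13 25 36 2 14 20 16 1 23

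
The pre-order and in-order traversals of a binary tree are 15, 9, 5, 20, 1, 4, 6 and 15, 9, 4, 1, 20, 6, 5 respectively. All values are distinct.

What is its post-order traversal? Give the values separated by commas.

The first element of pre-order is the root; it splits in-order into left and right subtrees.
Root 15: left subtree has 0 nodes { }, right has 6 {9, 4, 1, 20, 6, 5}.
  Root 9: left subtree has 0 nodes { }, right has 5 {4, 1, 20, 6, 5}.
    Root 5: left subtree has 4 nodes {4, 1, 20, 6}, right has 0 { }.
      Root 20: left subtree has 2 nodes {4, 1}, right has 1 {6}.
        Root 1: left subtree has 1 node {4}, right has 0 { }.

4, 1, 6, 20, 5, 9, 15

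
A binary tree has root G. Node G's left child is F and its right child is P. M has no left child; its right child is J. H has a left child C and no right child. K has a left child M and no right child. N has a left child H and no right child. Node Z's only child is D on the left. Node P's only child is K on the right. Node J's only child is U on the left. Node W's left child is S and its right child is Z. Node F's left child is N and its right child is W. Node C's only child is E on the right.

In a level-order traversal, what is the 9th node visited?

Level-order visits nodes level by level from the root, left to right within each level.
Level 0: G
Level 1: F, P
Level 2: N, W, K
Level 3: H, S, Z, M
Level 4: C, D, J
Level 5: E, U
Full level-order sequence: G, F, P, N, W, K, H, S, Z, M, C, D, J, E, U.

Z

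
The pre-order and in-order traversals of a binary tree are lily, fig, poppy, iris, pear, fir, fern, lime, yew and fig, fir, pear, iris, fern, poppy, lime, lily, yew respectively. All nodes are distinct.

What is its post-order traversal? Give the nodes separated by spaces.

The first element of pre-order is the root; it splits in-order into left and right subtrees.
Root lily: left subtree has 7 nodes {fig, fir, pear, iris, fern, poppy, lime}, right has 1 {yew}.
  Root fig: left subtree has 0 nodes { }, right has 6 {fir, pear, iris, fern, poppy, lime}.
    Root poppy: left subtree has 4 nodes {fir, pear, iris, fern}, right has 1 {lime}.
      Root iris: left subtree has 2 nodes {fir, pear}, right has 1 {fern}.
        Root pear: left subtree has 1 node {fir}, right has 0 { }.

fir pear fern iris lime poppy fig yew lily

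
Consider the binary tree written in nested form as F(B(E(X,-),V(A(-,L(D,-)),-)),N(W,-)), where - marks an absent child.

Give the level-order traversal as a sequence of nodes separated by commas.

F, B, N, E, V, W, X, A, L, D

Level-order visits nodes level by level from the root, left to right within each level.
Level 0: F
Level 1: B, N
Level 2: E, V, W
Level 3: X, A
Level 4: L
Level 5: D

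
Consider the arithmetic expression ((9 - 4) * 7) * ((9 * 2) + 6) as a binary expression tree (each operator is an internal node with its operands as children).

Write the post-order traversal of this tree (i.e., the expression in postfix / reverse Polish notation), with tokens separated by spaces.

Post-order on an expression tree gives postfix notation: for each operator, emit left operand, right operand, then the operator.

9 4 - 7 * 9 2 * 6 + *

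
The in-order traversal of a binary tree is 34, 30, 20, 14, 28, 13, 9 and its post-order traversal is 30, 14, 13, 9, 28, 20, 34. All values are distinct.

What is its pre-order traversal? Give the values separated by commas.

The last element of post-order is the root; it splits in-order into left and right subtrees.
Root 34: left subtree has 0 nodes { }, right has 6 {30, 20, 14, 28, 13, 9}.
  Root 20: left subtree has 1 node {30}, right has 4 {14, 28, 13, 9}.
    Root 28: left subtree has 1 node {14}, right has 2 {13, 9}.
      Root 9: left subtree has 1 node {13}, right has 0 { }.

34, 20, 30, 28, 14, 9, 13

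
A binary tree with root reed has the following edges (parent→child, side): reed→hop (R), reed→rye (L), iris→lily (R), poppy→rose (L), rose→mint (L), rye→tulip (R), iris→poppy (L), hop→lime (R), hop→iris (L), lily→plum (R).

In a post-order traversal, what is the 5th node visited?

Post-order visits the left subtree, then the right subtree, then the node.
At reed: go left to rye.
  At rye: no left child.
  At rye: go right to tulip.
    tulip is a leaf — visit tulip.
  Visit rye.
At reed: go right to hop.
  At hop: go left to iris.
    At iris: go left to poppy.
      At poppy: go left to rose.
        At rose: go left to mint.
          mint is a leaf — visit mint.
        At rose: no right child.
        Visit rose.
      At poppy: no right child.
      Visit poppy.
    At iris: go right to lily.
      At lily: no left child.
      At lily: go right to plum.
        plum is a leaf — visit plum.
      Visit lily.
    Visit iris.
  At hop: go right to lime.
    lime is a leaf — visit lime.
  Visit hop.
Visit reed.
Full post-order sequence: tulip, rye, mint, rose, poppy, plum, lily, iris, lime, hop, reed.

poppy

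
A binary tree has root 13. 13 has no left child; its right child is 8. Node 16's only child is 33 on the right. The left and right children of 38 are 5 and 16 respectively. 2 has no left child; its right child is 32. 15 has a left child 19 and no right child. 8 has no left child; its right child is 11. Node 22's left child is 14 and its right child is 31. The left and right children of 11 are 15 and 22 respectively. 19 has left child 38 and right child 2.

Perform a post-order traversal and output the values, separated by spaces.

Post-order visits the left subtree, then the right subtree, then the node.
At 13: no left child.
At 13: go right to 8.
  At 8: no left child.
  At 8: go right to 11.
    At 11: go left to 15.
      At 15: go left to 19.
        At 19: go left to 38.
          At 38: go left to 5.
            5 is a leaf — visit 5.
          At 38: go right to 16.
            At 16: no left child.
            At 16: go right to 33.
              33 is a leaf — visit 33.
            Visit 16.
          Visit 38.
        At 19: go right to 2.
          At 2: no left child.
          At 2: go right to 32.
            32 is a leaf — visit 32.
          Visit 2.
        Visit 19.
      At 15: no right child.
      Visit 15.
    At 11: go right to 22.
      At 22: go left to 14.
        14 is a leaf — visit 14.
      At 22: go right to 31.
        31 is a leaf — visit 31.
      Visit 22.
    Visit 11.
  Visit 8.
Visit 13.

5 33 16 38 32 2 19 15 14 31 22 11 8 13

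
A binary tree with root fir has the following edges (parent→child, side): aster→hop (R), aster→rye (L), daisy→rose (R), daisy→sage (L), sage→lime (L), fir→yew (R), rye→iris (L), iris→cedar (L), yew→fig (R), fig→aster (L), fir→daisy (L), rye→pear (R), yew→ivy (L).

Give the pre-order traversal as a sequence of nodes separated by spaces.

fir daisy sage lime rose yew ivy fig aster rye iris cedar pear hop

Pre-order visits the node, then its left subtree, then its right subtree.
Visit fir.
At fir: go left to daisy.
  Visit daisy.
  At daisy: go left to sage.
    Visit sage.
    At sage: go left to lime.
      lime is a leaf — visit lime.
    At sage: no right child.
  At daisy: go right to rose.
    rose is a leaf — visit rose.
At fir: go right to yew.
  Visit yew.
  At yew: go left to ivy.
    ivy is a leaf — visit ivy.
  At yew: go right to fig.
    Visit fig.
    At fig: go left to aster.
      Visit aster.
      At aster: go left to rye.
        Visit rye.
        At rye: go left to iris.
          Visit iris.
          At iris: go left to cedar.
            cedar is a leaf — visit cedar.
          At iris: no right child.
        At rye: go right to pear.
          pear is a leaf — visit pear.
      At aster: go right to hop.
        hop is a leaf — visit hop.
    At fig: no right child.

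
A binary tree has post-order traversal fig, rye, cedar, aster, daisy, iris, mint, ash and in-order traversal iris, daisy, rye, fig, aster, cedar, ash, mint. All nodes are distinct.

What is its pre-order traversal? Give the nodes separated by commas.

ash, iris, daisy, aster, rye, fig, cedar, mint

The last element of post-order is the root; it splits in-order into left and right subtrees.
Root ash: left subtree has 6 nodes {iris, daisy, rye, fig, aster, cedar}, right has 1 {mint}.
  Root iris: left subtree has 0 nodes { }, right has 5 {daisy, rye, fig, aster, cedar}.
    Root daisy: left subtree has 0 nodes { }, right has 4 {rye, fig, aster, cedar}.
      Root aster: left subtree has 2 nodes {rye, fig}, right has 1 {cedar}.
        Root rye: left subtree has 0 nodes { }, right has 1 {fig}.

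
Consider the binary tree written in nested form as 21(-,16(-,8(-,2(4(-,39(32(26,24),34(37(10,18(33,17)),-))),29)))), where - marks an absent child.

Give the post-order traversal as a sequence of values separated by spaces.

Post-order visits the left subtree, then the right subtree, then the node.
At 21: no left child.
At 21: go right to 16.
  At 16: no left child.
  At 16: go right to 8.
    At 8: no left child.
    At 8: go right to 2.
      At 2: go left to 4.
        At 4: no left child.
        At 4: go right to 39.
          At 39: go left to 32.
            At 32: go left to 26.
              26 is a leaf — visit 26.
            At 32: go right to 24.
              24 is a leaf — visit 24.
            Visit 32.
          At 39: go right to 34.
            At 34: go left to 37.
              At 37: go left to 10.
                10 is a leaf — visit 10.
              At 37: go right to 18.
                At 18: go left to 33.
                  33 is a leaf — visit 33.
                At 18: go right to 17.
                  17 is a leaf — visit 17.
                Visit 18.
              Visit 37.
            At 34: no right child.
            Visit 34.
          Visit 39.
        Visit 4.
      At 2: go right to 29.
        29 is a leaf — visit 29.
      Visit 2.
    Visit 8.
  Visit 16.
Visit 21.

26 24 32 10 33 17 18 37 34 39 4 29 2 8 16 21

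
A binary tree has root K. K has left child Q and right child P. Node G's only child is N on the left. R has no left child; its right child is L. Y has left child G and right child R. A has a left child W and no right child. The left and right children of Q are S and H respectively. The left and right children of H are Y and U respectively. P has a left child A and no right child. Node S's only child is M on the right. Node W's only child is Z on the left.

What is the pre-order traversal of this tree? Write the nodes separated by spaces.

K Q S M H Y G N R L U P A W Z

Pre-order visits the node, then its left subtree, then its right subtree.
Visit K.
At K: go left to Q.
  Visit Q.
  At Q: go left to S.
    Visit S.
    At S: no left child.
    At S: go right to M.
      M is a leaf — visit M.
  At Q: go right to H.
    Visit H.
    At H: go left to Y.
      Visit Y.
      At Y: go left to G.
        Visit G.
        At G: go left to N.
          N is a leaf — visit N.
        At G: no right child.
      At Y: go right to R.
        Visit R.
        At R: no left child.
        At R: go right to L.
          L is a leaf — visit L.
    At H: go right to U.
      U is a leaf — visit U.
At K: go right to P.
  Visit P.
  At P: go left to A.
    Visit A.
    At A: go left to W.
      Visit W.
      At W: go left to Z.
        Z is a leaf — visit Z.
      At W: no right child.
    At A: no right child.
  At P: no right child.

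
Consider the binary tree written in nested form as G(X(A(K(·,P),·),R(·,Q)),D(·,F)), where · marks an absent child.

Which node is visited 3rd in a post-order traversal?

Post-order visits the left subtree, then the right subtree, then the node.
At G: go left to X.
  At X: go left to A.
    At A: go left to K.
      At K: no left child.
      At K: go right to P.
        P is a leaf — visit P.
      Visit K.
    At A: no right child.
    Visit A.
  At X: go right to R.
    At R: no left child.
    At R: go right to Q.
      Q is a leaf — visit Q.
    Visit R.
  Visit X.
At G: go right to D.
  At D: no left child.
  At D: go right to F.
    F is a leaf — visit F.
  Visit D.
Visit G.
Full post-order sequence: P, K, A, Q, R, X, F, D, G.

A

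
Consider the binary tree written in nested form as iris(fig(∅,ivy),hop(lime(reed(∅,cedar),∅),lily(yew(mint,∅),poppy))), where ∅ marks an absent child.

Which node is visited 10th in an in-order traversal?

In-order visits the left subtree, then the node, then the right subtree.
At iris: go left to fig.
  At fig: no left child.
  Visit fig.
  At fig: go right to ivy.
    ivy is a leaf — visit ivy.
Visit iris.
At iris: go right to hop.
  At hop: go left to lime.
    At lime: go left to reed.
      At reed: no left child.
      Visit reed.
      At reed: go right to cedar.
        cedar is a leaf — visit cedar.
    Visit lime.
    At lime: no right child.
  Visit hop.
  At hop: go right to lily.
    At lily: go left to yew.
      At yew: go left to mint.
        mint is a leaf — visit mint.
      Visit yew.
      At yew: no right child.
    Visit lily.
    At lily: go right to poppy.
      poppy is a leaf — visit poppy.
Full in-order sequence: fig, ivy, iris, reed, cedar, lime, hop, mint, yew, lily, poppy.

lily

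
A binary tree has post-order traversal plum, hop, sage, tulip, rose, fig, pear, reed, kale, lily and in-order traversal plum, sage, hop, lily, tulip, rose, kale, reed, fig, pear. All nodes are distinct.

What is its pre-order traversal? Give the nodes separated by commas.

The last element of post-order is the root; it splits in-order into left and right subtrees.
Root lily: left subtree has 3 nodes {plum, sage, hop}, right has 6 {tulip, rose, kale, reed, fig, pear}.
  Root sage: left subtree has 1 node {plum}, right has 1 {hop}.
  Root kale: left subtree has 2 nodes {tulip, rose}, right has 3 {reed, fig, pear}.
    Root rose: left subtree has 1 node {tulip}, right has 0 { }.
    Root reed: left subtree has 0 nodes { }, right has 2 {fig, pear}.
      Root pear: left subtree has 1 node {fig}, right has 0 { }.

lily, sage, plum, hop, kale, rose, tulip, reed, pear, fig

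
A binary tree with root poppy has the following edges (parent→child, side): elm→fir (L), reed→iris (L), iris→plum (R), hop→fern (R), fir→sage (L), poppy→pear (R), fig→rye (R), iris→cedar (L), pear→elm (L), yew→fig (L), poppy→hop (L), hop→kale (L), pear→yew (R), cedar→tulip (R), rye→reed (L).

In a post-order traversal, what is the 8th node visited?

cedar

Post-order visits the left subtree, then the right subtree, then the node.
At poppy: go left to hop.
  At hop: go left to kale.
    kale is a leaf — visit kale.
  At hop: go right to fern.
    fern is a leaf — visit fern.
  Visit hop.
At poppy: go right to pear.
  At pear: go left to elm.
    At elm: go left to fir.
      At fir: go left to sage.
        sage is a leaf — visit sage.
      At fir: no right child.
      Visit fir.
    At elm: no right child.
    Visit elm.
  At pear: go right to yew.
    At yew: go left to fig.
      At fig: no left child.
      At fig: go right to rye.
        At rye: go left to reed.
          At reed: go left to iris.
            At iris: go left to cedar.
              At cedar: no left child.
              At cedar: go right to tulip.
                tulip is a leaf — visit tulip.
              Visit cedar.
            At iris: go right to plum.
              plum is a leaf — visit plum.
            Visit iris.
          At reed: no right child.
          Visit reed.
        At rye: no right child.
        Visit rye.
      Visit fig.
    At yew: no right child.
    Visit yew.
  Visit pear.
Visit poppy.
Full post-order sequence: kale, fern, hop, sage, fir, elm, tulip, cedar, plum, iris, reed, rye, fig, yew, pear, poppy.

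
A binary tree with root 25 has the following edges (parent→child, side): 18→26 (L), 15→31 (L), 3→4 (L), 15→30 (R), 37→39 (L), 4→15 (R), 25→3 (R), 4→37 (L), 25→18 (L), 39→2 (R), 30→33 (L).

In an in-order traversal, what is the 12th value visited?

3

In-order visits the left subtree, then the node, then the right subtree.
At 25: go left to 18.
  At 18: go left to 26.
    26 is a leaf — visit 26.
  Visit 18.
  At 18: no right child.
Visit 25.
At 25: go right to 3.
  At 3: go left to 4.
    At 4: go left to 37.
      At 37: go left to 39.
        At 39: no left child.
        Visit 39.
        At 39: go right to 2.
          2 is a leaf — visit 2.
      Visit 37.
      At 37: no right child.
    Visit 4.
    At 4: go right to 15.
      At 15: go left to 31.
        31 is a leaf — visit 31.
      Visit 15.
      At 15: go right to 30.
        At 30: go left to 33.
          33 is a leaf — visit 33.
        Visit 30.
        At 30: no right child.
  Visit 3.
  At 3: no right child.
Full in-order sequence: 26, 18, 25, 39, 2, 37, 4, 31, 15, 33, 30, 3.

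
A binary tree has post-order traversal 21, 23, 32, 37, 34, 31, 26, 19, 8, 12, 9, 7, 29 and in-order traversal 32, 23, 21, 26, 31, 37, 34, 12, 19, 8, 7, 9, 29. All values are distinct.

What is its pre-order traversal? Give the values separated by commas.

The last element of post-order is the root; it splits in-order into left and right subtrees.
Root 29: left subtree has 12 nodes {32, 23, 21, 26, 31, 37, 34, 12, 19, 8, 7, 9}, right has 0 { }.
  Root 7: left subtree has 10 nodes {32, 23, 21, 26, 31, 37, 34, 12, 19, 8}, right has 1 {9}.
    Root 12: left subtree has 7 nodes {32, 23, 21, 26, 31, 37, 34}, right has 2 {19, 8}.
      Root 26: left subtree has 3 nodes {32, 23, 21}, right has 3 {31, 37, 34}.
        Root 32: left subtree has 0 nodes { }, right has 2 {23, 21}.
          Root 23: left subtree has 0 nodes { }, right has 1 {21}.
        Root 31: left subtree has 0 nodes { }, right has 2 {37, 34}.
          Root 34: left subtree has 1 node {37}, right has 0 { }.
      Root 8: left subtree has 1 node {19}, right has 0 { }.

29, 7, 12, 26, 32, 23, 21, 31, 34, 37, 8, 19, 9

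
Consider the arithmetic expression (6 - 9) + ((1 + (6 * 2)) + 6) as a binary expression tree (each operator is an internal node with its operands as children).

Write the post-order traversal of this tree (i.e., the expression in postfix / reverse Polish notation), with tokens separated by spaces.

Post-order on an expression tree gives postfix notation: for each operator, emit left operand, right operand, then the operator.

6 9 - 1 6 2 * + 6 + +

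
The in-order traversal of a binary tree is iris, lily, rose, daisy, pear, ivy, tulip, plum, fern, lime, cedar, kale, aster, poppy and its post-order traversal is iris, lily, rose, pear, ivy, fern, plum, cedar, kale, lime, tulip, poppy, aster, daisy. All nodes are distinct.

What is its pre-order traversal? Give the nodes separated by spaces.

The last element of post-order is the root; it splits in-order into left and right subtrees.
Root daisy: left subtree has 3 nodes {iris, lily, rose}, right has 10 {pear, ivy, tulip, plum, fern, lime, cedar, kale, aster, poppy}.
  Root rose: left subtree has 2 nodes {iris, lily}, right has 0 { }.
    Root lily: left subtree has 1 node {iris}, right has 0 { }.
  Root aster: left subtree has 8 nodes {pear, ivy, tulip, plum, fern, lime, cedar, kale}, right has 1 {poppy}.
    Root tulip: left subtree has 2 nodes {pear, ivy}, right has 5 {plum, fern, lime, cedar, kale}.
      Root ivy: left subtree has 1 node {pear}, right has 0 { }.
      Root lime: left subtree has 2 nodes {plum, fern}, right has 2 {cedar, kale}.
        Root plum: left subtree has 0 nodes { }, right has 1 {fern}.
        Root kale: left subtree has 1 node {cedar}, right has 0 { }.

daisy rose lily iris aster tulip ivy pear lime plum fern kale cedar poppy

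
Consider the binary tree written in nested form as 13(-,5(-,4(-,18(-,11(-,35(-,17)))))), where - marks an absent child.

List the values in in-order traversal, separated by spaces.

In-order visits the left subtree, then the node, then the right subtree.
At 13: no left child.
Visit 13.
At 13: go right to 5.
  At 5: no left child.
  Visit 5.
  At 5: go right to 4.
    At 4: no left child.
    Visit 4.
    At 4: go right to 18.
      At 18: no left child.
      Visit 18.
      At 18: go right to 11.
        At 11: no left child.
        Visit 11.
        At 11: go right to 35.
          At 35: no left child.
          Visit 35.
          At 35: go right to 17.
            17 is a leaf — visit 17.

13 5 4 18 11 35 17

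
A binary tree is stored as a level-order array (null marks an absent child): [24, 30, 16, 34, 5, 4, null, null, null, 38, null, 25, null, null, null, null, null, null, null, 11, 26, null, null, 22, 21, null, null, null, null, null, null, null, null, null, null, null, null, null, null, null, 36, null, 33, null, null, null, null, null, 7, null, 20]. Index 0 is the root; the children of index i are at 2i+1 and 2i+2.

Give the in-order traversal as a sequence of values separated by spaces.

In-order visits the left subtree, then the node, then the right subtree.
At 24: go left to 30.
  At 30: go left to 34.
    34 is a leaf — visit 34.
  Visit 30.
  At 30: go right to 5.
    At 5: go left to 38.
      At 38: go left to 11.
        At 11: no left child.
        Visit 11.
        At 11: go right to 36.
          36 is a leaf — visit 36.
      Visit 38.
      At 38: go right to 26.
        At 26: no left child.
        Visit 26.
        At 26: go right to 33.
          33 is a leaf — visit 33.
    Visit 5.
    At 5: no right child.
Visit 24.
At 24: go right to 16.
  At 16: go left to 4.
    At 4: go left to 25.
      At 25: go left to 22.
        At 22: no left child.
        Visit 22.
        At 22: go right to 7.
          7 is a leaf — visit 7.
      Visit 25.
      At 25: go right to 21.
        At 21: no left child.
        Visit 21.
        At 21: go right to 20.
          20 is a leaf — visit 20.
    Visit 4.
    At 4: no right child.
  Visit 16.
  At 16: no right child.

34 30 11 36 38 26 33 5 24 22 7 25 21 20 4 16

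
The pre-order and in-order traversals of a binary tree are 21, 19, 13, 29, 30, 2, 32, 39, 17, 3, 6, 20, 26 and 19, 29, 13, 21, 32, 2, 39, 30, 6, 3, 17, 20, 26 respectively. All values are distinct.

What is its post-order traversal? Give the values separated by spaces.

The first element of pre-order is the root; it splits in-order into left and right subtrees.
Root 21: left subtree has 3 nodes {19, 29, 13}, right has 9 {32, 2, 39, 30, 6, 3, 17, 20, 26}.
  Root 19: left subtree has 0 nodes { }, right has 2 {29, 13}.
    Root 13: left subtree has 1 node {29}, right has 0 { }.
  Root 30: left subtree has 3 nodes {32, 2, 39}, right has 5 {6, 3, 17, 20, 26}.
    Root 2: left subtree has 1 node {32}, right has 1 {39}.
    Root 17: left subtree has 2 nodes {6, 3}, right has 2 {20, 26}.
      Root 3: left subtree has 1 node {6}, right has 0 { }.
      Root 20: left subtree has 0 nodes { }, right has 1 {26}.

29 13 19 32 39 2 6 3 26 20 17 30 21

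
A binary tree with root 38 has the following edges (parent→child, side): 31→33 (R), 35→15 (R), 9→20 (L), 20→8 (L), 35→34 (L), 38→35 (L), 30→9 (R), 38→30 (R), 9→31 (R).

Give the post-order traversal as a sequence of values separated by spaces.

Post-order visits the left subtree, then the right subtree, then the node.
At 38: go left to 35.
  At 35: go left to 34.
    34 is a leaf — visit 34.
  At 35: go right to 15.
    15 is a leaf — visit 15.
  Visit 35.
At 38: go right to 30.
  At 30: no left child.
  At 30: go right to 9.
    At 9: go left to 20.
      At 20: go left to 8.
        8 is a leaf — visit 8.
      At 20: no right child.
      Visit 20.
    At 9: go right to 31.
      At 31: no left child.
      At 31: go right to 33.
        33 is a leaf — visit 33.
      Visit 31.
    Visit 9.
  Visit 30.
Visit 38.

34 15 35 8 20 33 31 9 30 38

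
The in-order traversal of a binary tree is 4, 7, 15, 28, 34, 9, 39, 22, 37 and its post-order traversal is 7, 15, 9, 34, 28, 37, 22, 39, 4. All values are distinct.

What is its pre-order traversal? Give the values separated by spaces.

4 39 28 15 7 34 9 22 37

The last element of post-order is the root; it splits in-order into left and right subtrees.
Root 4: left subtree has 0 nodes { }, right has 8 {7, 15, 28, 34, 9, 39, 22, 37}.
  Root 39: left subtree has 5 nodes {7, 15, 28, 34, 9}, right has 2 {22, 37}.
    Root 28: left subtree has 2 nodes {7, 15}, right has 2 {34, 9}.
      Root 15: left subtree has 1 node {7}, right has 0 { }.
      Root 34: left subtree has 0 nodes { }, right has 1 {9}.
    Root 22: left subtree has 0 nodes { }, right has 1 {37}.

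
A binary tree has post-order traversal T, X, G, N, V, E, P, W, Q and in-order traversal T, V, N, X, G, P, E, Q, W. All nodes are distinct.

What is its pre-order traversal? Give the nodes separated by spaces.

Q P V T N G X E W

The last element of post-order is the root; it splits in-order into left and right subtrees.
Root Q: left subtree has 7 nodes {T, V, N, X, G, P, E}, right has 1 {W}.
  Root P: left subtree has 5 nodes {T, V, N, X, G}, right has 1 {E}.
    Root V: left subtree has 1 node {T}, right has 3 {N, X, G}.
      Root N: left subtree has 0 nodes { }, right has 2 {X, G}.
        Root G: left subtree has 1 node {X}, right has 0 { }.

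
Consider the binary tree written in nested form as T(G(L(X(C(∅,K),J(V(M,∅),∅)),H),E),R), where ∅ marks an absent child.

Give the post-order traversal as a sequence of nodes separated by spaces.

K C M V J X H L E G R T

Post-order visits the left subtree, then the right subtree, then the node.
At T: go left to G.
  At G: go left to L.
    At L: go left to X.
      At X: go left to C.
        At C: no left child.
        At C: go right to K.
          K is a leaf — visit K.
        Visit C.
      At X: go right to J.
        At J: go left to V.
          At V: go left to M.
            M is a leaf — visit M.
          At V: no right child.
          Visit V.
        At J: no right child.
        Visit J.
      Visit X.
    At L: go right to H.
      H is a leaf — visit H.
    Visit L.
  At G: go right to E.
    E is a leaf — visit E.
  Visit G.
At T: go right to R.
  R is a leaf — visit R.
Visit T.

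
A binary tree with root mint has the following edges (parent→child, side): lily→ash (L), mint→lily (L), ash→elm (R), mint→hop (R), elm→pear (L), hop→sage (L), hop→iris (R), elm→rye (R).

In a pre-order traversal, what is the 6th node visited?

rye

Pre-order visits the node, then its left subtree, then its right subtree.
Visit mint.
At mint: go left to lily.
  Visit lily.
  At lily: go left to ash.
    Visit ash.
    At ash: no left child.
    At ash: go right to elm.
      Visit elm.
      At elm: go left to pear.
        pear is a leaf — visit pear.
      At elm: go right to rye.
        rye is a leaf — visit rye.
  At lily: no right child.
At mint: go right to hop.
  Visit hop.
  At hop: go left to sage.
    sage is a leaf — visit sage.
  At hop: go right to iris.
    iris is a leaf — visit iris.
Full pre-order sequence: mint, lily, ash, elm, pear, rye, hop, sage, iris.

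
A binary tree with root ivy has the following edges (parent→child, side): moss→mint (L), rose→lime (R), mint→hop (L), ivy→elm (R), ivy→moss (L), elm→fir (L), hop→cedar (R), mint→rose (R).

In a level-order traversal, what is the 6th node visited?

Level-order visits nodes level by level from the root, left to right within each level.
Level 0: ivy
Level 1: moss, elm
Level 2: mint, fir
Level 3: hop, rose
Level 4: cedar, lime
Full level-order sequence: ivy, moss, elm, mint, fir, hop, rose, cedar, lime.

hop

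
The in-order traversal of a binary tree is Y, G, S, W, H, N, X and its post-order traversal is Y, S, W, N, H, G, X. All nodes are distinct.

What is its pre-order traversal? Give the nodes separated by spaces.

X G Y H W S N

The last element of post-order is the root; it splits in-order into left and right subtrees.
Root X: left subtree has 6 nodes {Y, G, S, W, H, N}, right has 0 { }.
  Root G: left subtree has 1 node {Y}, right has 4 {S, W, H, N}.
    Root H: left subtree has 2 nodes {S, W}, right has 1 {N}.
      Root W: left subtree has 1 node {S}, right has 0 { }.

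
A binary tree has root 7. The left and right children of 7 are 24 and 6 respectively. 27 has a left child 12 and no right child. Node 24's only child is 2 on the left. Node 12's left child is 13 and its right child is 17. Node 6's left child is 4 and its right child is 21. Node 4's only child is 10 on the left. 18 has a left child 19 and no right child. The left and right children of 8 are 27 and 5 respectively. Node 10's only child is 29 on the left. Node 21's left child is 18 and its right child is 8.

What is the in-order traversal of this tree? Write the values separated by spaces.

2 24 7 29 10 4 6 19 18 21 13 12 17 27 8 5

In-order visits the left subtree, then the node, then the right subtree.
At 7: go left to 24.
  At 24: go left to 2.
    2 is a leaf — visit 2.
  Visit 24.
  At 24: no right child.
Visit 7.
At 7: go right to 6.
  At 6: go left to 4.
    At 4: go left to 10.
      At 10: go left to 29.
        29 is a leaf — visit 29.
      Visit 10.
      At 10: no right child.
    Visit 4.
    At 4: no right child.
  Visit 6.
  At 6: go right to 21.
    At 21: go left to 18.
      At 18: go left to 19.
        19 is a leaf — visit 19.
      Visit 18.
      At 18: no right child.
    Visit 21.
    At 21: go right to 8.
      At 8: go left to 27.
        At 27: go left to 12.
          At 12: go left to 13.
            13 is a leaf — visit 13.
          Visit 12.
          At 12: go right to 17.
            17 is a leaf — visit 17.
        Visit 27.
        At 27: no right child.
      Visit 8.
      At 8: go right to 5.
        5 is a leaf — visit 5.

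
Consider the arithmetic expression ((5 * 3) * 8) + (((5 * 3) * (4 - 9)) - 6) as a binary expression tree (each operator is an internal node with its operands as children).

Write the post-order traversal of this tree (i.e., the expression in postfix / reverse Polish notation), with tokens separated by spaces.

Post-order on an expression tree gives postfix notation: for each operator, emit left operand, right operand, then the operator.

5 3 * 8 * 5 3 * 4 9 - * 6 - +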